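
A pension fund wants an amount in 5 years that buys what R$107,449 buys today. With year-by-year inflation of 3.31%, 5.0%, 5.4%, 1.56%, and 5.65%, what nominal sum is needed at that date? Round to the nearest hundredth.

Cumulative price-level factor: 1.0331 × 1.050 × 1.054 × 1.0156 × 1.0565 ≈ 1.2267737232.
The nominal amount required is R$107,449 scaled up by that factor.

R$131,815.61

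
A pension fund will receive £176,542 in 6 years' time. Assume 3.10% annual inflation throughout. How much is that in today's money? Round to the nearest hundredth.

Price-level factor over 6 years: (1 + 3.10%)^6 ≈ 1.2010248455.
Purchasing power today: £176,542 divided by that factor.

£146,992.80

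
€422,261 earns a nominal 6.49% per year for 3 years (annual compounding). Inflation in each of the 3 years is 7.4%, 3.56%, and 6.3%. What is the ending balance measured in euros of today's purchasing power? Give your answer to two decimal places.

Nominal value at maturity: €422,261 × (1 + 6.49%)^3 ≈ €509,926.35.
Price-level factor over 3 years: 1.074 × 1.0356 × 1.063 = 1.1823051672.
The maturity value deflated by that factor is the answer in today's purchasing power.

€431,298.42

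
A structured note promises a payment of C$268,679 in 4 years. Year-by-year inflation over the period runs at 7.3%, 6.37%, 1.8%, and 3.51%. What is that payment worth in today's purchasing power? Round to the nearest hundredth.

C$223,400.82

Price-level factor over 4 years: 1.073 × 1.0637 × 1.018 × 1.0351 ≈ 1.2026768953.
Purchasing power today: C$268,679 divided by that factor.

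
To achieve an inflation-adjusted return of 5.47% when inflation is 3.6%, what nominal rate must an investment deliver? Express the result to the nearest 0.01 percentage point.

By the Fisher equation, 1 + r_nom = (1 + 5.47%)(1 + 3.6%) = 1.0547 × 1.036 = 1.0926692.
So r_nom = 9.26692%.

9.27%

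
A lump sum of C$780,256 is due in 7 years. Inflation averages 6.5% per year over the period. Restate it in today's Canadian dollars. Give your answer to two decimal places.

Price-level factor over 7 years: (1 + 6.5%)^7 ≈ 1.5539865458.
Purchasing power today: C$780,256 divided by that factor.

C$502,099.59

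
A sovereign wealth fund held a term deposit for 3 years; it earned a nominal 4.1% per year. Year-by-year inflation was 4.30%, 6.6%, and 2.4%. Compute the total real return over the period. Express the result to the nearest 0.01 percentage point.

-0.91%

Cumulative inflation factor: 1.0430 × 1.066 × 1.024 ≈ 1.13852.
Nominal growth factor: 1.12811. Real growth factor = 1.12811 / 1.13852 ≈ 0.99086.
Total real return ≈ -0.9144%.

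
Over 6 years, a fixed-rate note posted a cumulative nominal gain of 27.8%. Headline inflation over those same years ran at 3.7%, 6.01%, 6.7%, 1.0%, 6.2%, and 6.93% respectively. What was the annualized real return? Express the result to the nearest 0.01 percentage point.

-0.85%

Cumulative inflation factor: 1.037 × 1.0601 × 1.067 × 1.010 × 1.062 × 1.0693 ≈ 1.34535.
Nominal growth factor: 1.27800. Real growth factor = 1.27800 / 1.34535 ≈ 0.94994.
Annualized: 0.94994^(1/6) − 1 ≈ -0.00852.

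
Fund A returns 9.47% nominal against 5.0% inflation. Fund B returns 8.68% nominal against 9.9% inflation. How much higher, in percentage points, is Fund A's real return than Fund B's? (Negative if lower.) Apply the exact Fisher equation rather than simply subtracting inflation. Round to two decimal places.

5.37

Fund A real return: 1.0947/1.050 − 1 = 4.257%.
Fund B real return: 1.0868/1.099 − 1 = -1.110%.
Difference: 4.257 − (-1.110) = 5.367 pp.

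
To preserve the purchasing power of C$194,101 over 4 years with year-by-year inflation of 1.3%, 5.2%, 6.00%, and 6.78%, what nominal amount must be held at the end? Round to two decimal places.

C$234,125.51

Cumulative price-level factor: 1.013 × 1.052 × 1.0600 × 1.0678 ≈ 1.2062045628.
The nominal amount required is C$194,101 scaled up by that factor.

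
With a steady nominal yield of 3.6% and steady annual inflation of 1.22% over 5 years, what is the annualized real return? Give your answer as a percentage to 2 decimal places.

2.35%

With constant rates the annual real return is the same each year: (1+3.6%)/(1+1.22%) − 1 = 0.02351.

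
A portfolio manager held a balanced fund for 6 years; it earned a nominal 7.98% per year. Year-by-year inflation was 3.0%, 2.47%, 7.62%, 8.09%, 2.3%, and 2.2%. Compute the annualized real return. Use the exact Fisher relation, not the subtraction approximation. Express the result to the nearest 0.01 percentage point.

Cumulative inflation factor: 1.030 × 1.0247 × 1.0762 × 1.0809 × 1.023 × 1.022 ≈ 1.28363.
Nominal growth factor: 1.58511. Real growth factor = 1.58511 / 1.28363 ≈ 1.23487.
Annualized: 1.23487^(1/6) − 1 ≈ 0.03579.

3.58%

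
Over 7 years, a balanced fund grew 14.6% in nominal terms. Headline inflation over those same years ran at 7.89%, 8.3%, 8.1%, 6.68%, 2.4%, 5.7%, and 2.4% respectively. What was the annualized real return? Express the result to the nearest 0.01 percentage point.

-3.71%

Cumulative inflation factor: 1.0789 × 1.083 × 1.081 × 1.0668 × 1.024 × 1.057 × 1.024 ≈ 1.49346.
Nominal growth factor: 1.14600. Real growth factor = 1.14600 / 1.49346 ≈ 0.76735.
Annualized: 0.76735^(1/7) − 1 ≈ -0.03712.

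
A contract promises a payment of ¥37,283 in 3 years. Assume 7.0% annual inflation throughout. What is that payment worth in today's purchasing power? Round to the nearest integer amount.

Price-level factor over 3 years: (1 + 7.0%)^3 = 1.225043.
Purchasing power today: ¥37,283 divided by that factor.

¥30,434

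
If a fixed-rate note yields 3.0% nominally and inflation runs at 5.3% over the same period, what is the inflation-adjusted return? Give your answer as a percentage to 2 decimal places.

-2.18%

Real return via the Fisher equation: (1 + 3.0%)/(1 + 5.3%) − 1 = 1.030/1.053 − 1 ≈ -0.02184.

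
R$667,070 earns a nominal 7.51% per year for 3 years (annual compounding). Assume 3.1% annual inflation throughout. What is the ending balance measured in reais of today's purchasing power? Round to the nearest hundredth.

Nominal value at maturity: R$667,070 × (1 + 7.51%)^3 ≈ R$828,930.26.
Price-level factor over 3 years: (1 + 3.1%)^3 = 1.095912791.
Dividing the nominal maturity value by the price-level factor gives the value in today's money.

R$756,383.42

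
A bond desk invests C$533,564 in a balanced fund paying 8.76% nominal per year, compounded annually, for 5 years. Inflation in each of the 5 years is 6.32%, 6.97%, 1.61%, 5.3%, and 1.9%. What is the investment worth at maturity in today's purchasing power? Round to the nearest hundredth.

Nominal value at maturity: C$533,564 × (1 + 8.76%)^5 ≈ C$811,956.04.
Price-level factor over 5 years: 1.0632 × 1.0697 × 1.0161 × 1.053 × 1.019 ≈ 1.2399836830.
Dividing the nominal maturity value by the price-level factor gives the value in today's money.

C$654,811.87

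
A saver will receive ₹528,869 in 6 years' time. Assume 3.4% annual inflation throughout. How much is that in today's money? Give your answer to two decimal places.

Price-level factor over 6 years: (1 + 3.4%)^6 ≈ 1.2221463992.
Purchasing power today: ₹528,869 divided by that factor.

₹432,737.85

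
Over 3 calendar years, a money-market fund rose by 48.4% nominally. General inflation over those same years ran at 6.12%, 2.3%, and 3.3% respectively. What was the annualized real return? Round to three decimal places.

9.788%

Cumulative inflation factor: 1.0612 × 1.023 × 1.033 ≈ 1.12143.
Nominal growth factor: 1.48400. Real growth factor = 1.48400 / 1.12143 ≈ 1.32331.
Annualized: 1.32331^(1/3) − 1 ≈ 0.09788.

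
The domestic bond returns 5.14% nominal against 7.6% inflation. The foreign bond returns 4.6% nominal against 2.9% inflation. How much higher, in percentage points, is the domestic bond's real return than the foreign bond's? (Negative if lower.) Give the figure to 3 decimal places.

-3.938

The domestic bond real return: 1.0514/1.076 − 1 = -2.2862%.
The foreign bond real return: 1.046/1.029 − 1 = 1.6521%.
Difference: -2.2862 − 1.6521 = -3.9383 pp.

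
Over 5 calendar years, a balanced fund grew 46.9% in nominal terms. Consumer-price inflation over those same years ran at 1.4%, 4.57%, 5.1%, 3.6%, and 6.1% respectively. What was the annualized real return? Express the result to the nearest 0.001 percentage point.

Cumulative inflation factor: 1.014 × 1.0457 × 1.051 × 1.036 × 1.061 ≈ 1.22496.
Nominal growth factor: 1.46900. Real growth factor = 1.46900 / 1.22496 ≈ 1.19922.
Annualized: 1.19922^(1/5) − 1 ≈ 0.03700.

3.700%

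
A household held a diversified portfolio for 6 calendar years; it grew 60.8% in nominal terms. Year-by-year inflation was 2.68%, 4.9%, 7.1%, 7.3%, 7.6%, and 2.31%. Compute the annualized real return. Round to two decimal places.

Cumulative inflation factor: 1.0268 × 1.049 × 1.071 × 1.073 × 1.076 × 1.0231 ≈ 1.36264.
Nominal growth factor: 1.60800. Real growth factor = 1.60800 / 1.36264 ≈ 1.18006.
Annualized: 1.18006^(1/6) − 1 ≈ 0.02798.

2.80%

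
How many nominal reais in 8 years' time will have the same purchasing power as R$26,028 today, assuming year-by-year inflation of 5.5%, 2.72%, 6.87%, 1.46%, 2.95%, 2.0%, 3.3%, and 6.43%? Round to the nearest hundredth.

Cumulative price-level factor: 1.055 × 1.0272 × 1.0687 × 1.0146 × 1.0295 × 1.020 × 1.033 × 1.0643 ≈ 1.3565913518.
The nominal amount required is R$26,028 scaled up by that factor.

R$35,309.36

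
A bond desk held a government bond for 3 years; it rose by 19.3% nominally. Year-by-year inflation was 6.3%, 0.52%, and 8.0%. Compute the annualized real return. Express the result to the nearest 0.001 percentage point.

Cumulative inflation factor: 1.063 × 1.0052 × 1.080 ≈ 1.15401.
Nominal growth factor: 1.19300. Real growth factor = 1.19300 / 1.15401 ≈ 1.03379.
Annualized: 1.03379^(1/3) − 1 ≈ 0.01114.

1.114%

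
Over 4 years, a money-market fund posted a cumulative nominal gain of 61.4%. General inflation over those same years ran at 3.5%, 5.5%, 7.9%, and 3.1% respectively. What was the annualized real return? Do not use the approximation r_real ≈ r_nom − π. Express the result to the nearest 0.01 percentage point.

Cumulative inflation factor: 1.035 × 1.055 × 1.079 × 1.031 ≈ 1.21471.
Nominal growth factor: 1.61400. Real growth factor = 1.61400 / 1.21471 ≈ 1.32871.
Annualized: 1.32871^(1/4) − 1 ≈ 0.07364.

7.36%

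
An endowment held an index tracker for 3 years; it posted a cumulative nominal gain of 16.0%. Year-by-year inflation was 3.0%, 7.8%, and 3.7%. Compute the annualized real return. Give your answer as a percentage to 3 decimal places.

Cumulative inflation factor: 1.030 × 1.078 × 1.037 ≈ 1.15142.
Nominal growth factor: 1.16000. Real growth factor = 1.16000 / 1.15142 ≈ 1.00745.
Annualized: 1.00745^(1/3) − 1 ≈ 0.00248.

0.248%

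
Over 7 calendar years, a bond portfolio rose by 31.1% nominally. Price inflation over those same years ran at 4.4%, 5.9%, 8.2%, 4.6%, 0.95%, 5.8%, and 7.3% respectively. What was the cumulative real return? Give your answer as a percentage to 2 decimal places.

-8.58%

Cumulative inflation factor: 1.044 × 1.059 × 1.082 × 1.046 × 1.0095 × 1.058 × 1.073 ≈ 1.43399.
Nominal growth factor: 1.31100. Real growth factor = 1.31100 / 1.43399 ≈ 0.91423.
Total real return ≈ -8.5770%.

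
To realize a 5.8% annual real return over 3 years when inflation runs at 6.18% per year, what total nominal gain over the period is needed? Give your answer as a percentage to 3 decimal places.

41.770%

Required annual nominal rate: (1+5.8%)(1+6.18%) − 1 = 12.33844%.
Cumulative over 3 years: (1 + 0.1233844)^3 − 1 ≈ 0.41770.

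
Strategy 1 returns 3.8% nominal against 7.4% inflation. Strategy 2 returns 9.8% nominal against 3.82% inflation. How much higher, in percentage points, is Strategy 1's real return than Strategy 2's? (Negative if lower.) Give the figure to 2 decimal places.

-9.11

Strategy 1 real return: 1.038/1.074 − 1 = -3.352%.
Strategy 2 real return: 1.098/1.0382 − 1 = 5.760%.
Difference: -3.352 − 5.760 = -9.112 pp.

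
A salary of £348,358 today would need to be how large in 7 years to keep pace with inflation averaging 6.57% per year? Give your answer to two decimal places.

Cumulative price-level factor: (1+6.57%)^7 ≈ 1.5611504567.
The nominal amount required is £348,358 scaled up by that factor.

£543,839.25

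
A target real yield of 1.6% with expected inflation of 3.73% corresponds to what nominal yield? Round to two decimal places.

5.39%

By the Fisher equation, 1 + r_nom = (1 + 1.6%)(1 + 3.73%) = 1.016 × 1.0373 = 1.0538968.
So r_nom = 5.38968%.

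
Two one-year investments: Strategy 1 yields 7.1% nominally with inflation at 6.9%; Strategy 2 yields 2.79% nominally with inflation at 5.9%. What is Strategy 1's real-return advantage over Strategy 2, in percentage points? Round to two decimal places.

Strategy 1 real return: 1.071/1.069 − 1 = 0.187%.
Strategy 2 real return: 1.0279/1.059 − 1 = -2.937%.
Difference: 0.187 − (-2.937) = 3.124 pp.

3.12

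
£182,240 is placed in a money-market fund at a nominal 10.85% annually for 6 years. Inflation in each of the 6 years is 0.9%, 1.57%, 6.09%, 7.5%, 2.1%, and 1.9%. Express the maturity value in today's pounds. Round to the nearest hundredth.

£278,047.14

Nominal value at maturity: £182,240 × (1 + 10.85%)^6 ≈ £338,109.90.
Price-level factor over 6 years: 1.009 × 1.0157 × 1.0609 × 1.075 × 1.021 × 1.019 ≈ 1.2160164736.
The maturity value deflated by that factor is the answer in today's purchasing power.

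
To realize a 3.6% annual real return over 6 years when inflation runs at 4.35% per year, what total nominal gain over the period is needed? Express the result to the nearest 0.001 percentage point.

59.630%

Required annual nominal rate: (1+3.6%)(1+4.35%) − 1 = 8.1066%.
Cumulative over 6 years: (1 + 0.081066)^6 − 1 ≈ 0.59630.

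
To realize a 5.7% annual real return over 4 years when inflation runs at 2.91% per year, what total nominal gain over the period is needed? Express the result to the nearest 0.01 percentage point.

40.00%

Required annual nominal rate: (1+5.7%)(1+2.91%) − 1 = 8.77587%.
Cumulative over 4 years: (1 + 0.0877587)^4 − 1 ≈ 0.40001.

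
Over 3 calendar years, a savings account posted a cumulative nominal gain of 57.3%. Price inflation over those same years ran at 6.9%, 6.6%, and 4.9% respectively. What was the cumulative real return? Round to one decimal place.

Cumulative inflation factor: 1.069 × 1.066 × 1.049 ≈ 1.19539.
Nominal growth factor: 1.57300. Real growth factor = 1.57300 / 1.19539 ≈ 1.31589.
Total real return ≈ 31.5886%.

31.6%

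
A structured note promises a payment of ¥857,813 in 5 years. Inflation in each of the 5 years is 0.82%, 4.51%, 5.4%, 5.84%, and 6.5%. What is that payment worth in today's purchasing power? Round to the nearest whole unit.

¥685,248

Price-level factor over 5 years: 1.0082 × 1.0451 × 1.054 × 1.0584 × 1.065 ≈ 1.2518277964.
Purchasing power today: ¥857,813 divided by that factor.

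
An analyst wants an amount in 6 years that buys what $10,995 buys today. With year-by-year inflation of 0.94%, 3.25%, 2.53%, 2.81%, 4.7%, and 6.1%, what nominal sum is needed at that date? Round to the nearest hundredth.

$13,418.28

Cumulative price-level factor: 1.0094 × 1.0325 × 1.0253 × 1.0281 × 1.047 × 1.061 ≈ 1.2203987182.
The nominal amount required is $10,995 scaled up by that factor.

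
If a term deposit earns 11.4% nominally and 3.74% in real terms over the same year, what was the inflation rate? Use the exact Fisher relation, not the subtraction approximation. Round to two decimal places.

From (1+r_nom) = (1+r_real)(1+π), we get 1+π = (1 + 11.4%)/(1 + 3.74%) = 1.114/1.0374 ≈ 1.07384.
So π ≈ 7.3838%.

7.38%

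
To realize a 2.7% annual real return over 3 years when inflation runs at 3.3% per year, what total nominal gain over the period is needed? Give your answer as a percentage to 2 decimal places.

Required annual nominal rate: (1+2.7%)(1+3.3%) − 1 = 6.0891%.
Cumulative over 3 years: (1 + 0.060891)^3 − 1 ≈ 0.19402.

19.40%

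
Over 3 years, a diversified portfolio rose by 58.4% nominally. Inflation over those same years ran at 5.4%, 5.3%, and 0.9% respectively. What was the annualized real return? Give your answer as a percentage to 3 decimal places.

Cumulative inflation factor: 1.054 × 1.053 × 1.009 ≈ 1.11985.
Nominal growth factor: 1.58400. Real growth factor = 1.58400 / 1.11985 ≈ 1.41447.
Annualized: 1.41447^(1/3) − 1 ≈ 0.12253.

12.253%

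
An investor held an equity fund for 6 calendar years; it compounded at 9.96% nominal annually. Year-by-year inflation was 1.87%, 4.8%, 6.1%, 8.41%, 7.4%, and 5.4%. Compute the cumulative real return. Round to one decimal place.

Cumulative inflation factor: 1.0187 × 1.048 × 1.061 × 1.0841 × 1.074 × 1.054 ≈ 1.39007.
Nominal growth factor: 1.76770. Real growth factor = 1.76770 / 1.39007 ≈ 1.27166.
Total real return ≈ 27.1660%.

27.2%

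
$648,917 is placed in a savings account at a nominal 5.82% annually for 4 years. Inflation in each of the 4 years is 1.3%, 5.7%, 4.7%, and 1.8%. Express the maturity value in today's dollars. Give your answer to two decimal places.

$712,986.47

Nominal value at maturity: $648,917 × (1 + 5.82%)^4 ≈ $813,692.25.
Price-level factor over 4 years: 1.013 × 1.057 × 1.047 × 1.018 ≈ 1.1412450119.
The maturity value deflated by that factor is the answer in today's purchasing power.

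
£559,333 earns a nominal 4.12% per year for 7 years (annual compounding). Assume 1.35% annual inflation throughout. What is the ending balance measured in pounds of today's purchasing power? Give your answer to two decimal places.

£675,527.90

Nominal value at maturity: £559,333 × (1 + 4.12%)^7 ≈ £742,009.66.
Price-level factor over 7 years: (1 + 1.35%)^7 ≈ 1.0984145351.
The maturity value deflated by that factor is the answer in today's purchasing power.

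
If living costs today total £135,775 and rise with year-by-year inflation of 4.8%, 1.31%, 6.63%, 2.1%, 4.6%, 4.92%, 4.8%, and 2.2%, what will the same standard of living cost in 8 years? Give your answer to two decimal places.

Cumulative price-level factor: 1.048 × 1.0131 × 1.0663 × 1.021 × 1.046 × 1.0492 × 1.048 × 1.022 ≈ 1.3586916118.
Multiplying £135,775 by the price-level factor gives the future nominal sum.

£184,476.35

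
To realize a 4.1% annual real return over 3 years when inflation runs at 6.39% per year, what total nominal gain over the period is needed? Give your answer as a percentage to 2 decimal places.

Required annual nominal rate: (1+4.1%)(1+6.39%) − 1 = 10.75199%.
Cumulative over 3 years: (1 + 0.1075199)^3 − 1 ≈ 0.35848.

35.85%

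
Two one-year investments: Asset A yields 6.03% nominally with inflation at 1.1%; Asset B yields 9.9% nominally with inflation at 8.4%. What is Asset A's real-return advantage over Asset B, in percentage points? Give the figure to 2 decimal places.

Asset A real return: 1.0603/1.011 − 1 = 4.876%.
Asset B real return: 1.099/1.084 − 1 = 1.384%.
Difference: 4.876 − 1.384 = 3.492 pp.

3.49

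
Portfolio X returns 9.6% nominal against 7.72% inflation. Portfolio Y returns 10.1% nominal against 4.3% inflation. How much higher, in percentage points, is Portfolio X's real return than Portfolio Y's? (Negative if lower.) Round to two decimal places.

-3.82

Portfolio X real return: 1.096/1.0772 − 1 = 1.745%.
Portfolio Y real return: 1.101/1.043 − 1 = 5.561%.
Difference: 1.745 − 5.561 = -3.816 pp.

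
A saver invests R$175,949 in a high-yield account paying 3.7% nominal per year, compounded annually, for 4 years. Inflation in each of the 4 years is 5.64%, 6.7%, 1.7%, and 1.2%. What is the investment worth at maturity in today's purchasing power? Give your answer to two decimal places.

Nominal value at maturity: R$175,949 × (1 + 3.7%)^4 ≈ R$203,470.68.
Price-level factor over 4 years: 1.0564 × 1.067 × 1.017 × 1.012 ≈ 1.1600969297.
The maturity value deflated by that factor is the answer in today's purchasing power.

R$175,391.10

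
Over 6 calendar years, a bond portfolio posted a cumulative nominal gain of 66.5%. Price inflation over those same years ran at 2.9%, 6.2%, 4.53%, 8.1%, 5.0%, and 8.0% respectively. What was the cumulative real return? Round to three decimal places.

Cumulative inflation factor: 1.029 × 1.062 × 1.0453 × 1.081 × 1.050 × 1.080 ≈ 1.40030.
Nominal growth factor: 1.66500. Real growth factor = 1.66500 / 1.40030 ≈ 1.18904.
Total real return ≈ 18.9035%.

18.904%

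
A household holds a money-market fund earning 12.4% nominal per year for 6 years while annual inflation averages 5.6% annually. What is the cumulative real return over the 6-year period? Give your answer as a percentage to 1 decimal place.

The annual real rate is (1+12.4%)/(1+5.6%) − 1 = 6.4394%.
Compounded over 6 years: (1 + 0.064394)^6 − 1 ≈ 0.45417.

45.4%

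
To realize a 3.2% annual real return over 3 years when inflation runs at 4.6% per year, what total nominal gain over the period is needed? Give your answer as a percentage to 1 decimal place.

25.8%

Required annual nominal rate: (1+3.2%)(1+4.6%) − 1 = 7.9472%.
Cumulative over 3 years: (1 + 0.079472)^3 − 1 ≈ 0.25787.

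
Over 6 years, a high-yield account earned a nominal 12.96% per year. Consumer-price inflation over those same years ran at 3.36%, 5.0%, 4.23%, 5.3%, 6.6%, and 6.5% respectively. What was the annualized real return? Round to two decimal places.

7.42%

Cumulative inflation factor: 1.0336 × 1.050 × 1.0423 × 1.053 × 1.066 × 1.065 ≈ 1.35229.
Nominal growth factor: 2.07753. Real growth factor = 2.07753 / 1.35229 ≈ 1.53631.
Annualized: 1.53631^(1/6) − 1 ≈ 0.07419.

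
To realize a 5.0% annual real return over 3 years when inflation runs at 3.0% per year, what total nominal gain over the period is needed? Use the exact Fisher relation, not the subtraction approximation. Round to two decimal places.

Required annual nominal rate: (1+5.0%)(1+3.0%) − 1 = 8.15%.
Cumulative over 3 years: (1 + 0.0815)^3 − 1 ≈ 0.26497.

26.50%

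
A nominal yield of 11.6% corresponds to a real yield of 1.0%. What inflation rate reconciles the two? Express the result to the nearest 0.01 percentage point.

From (1+r_nom) = (1+r_real)(1+π), we get 1+π = (1 + 11.6%)/(1 + 1.0%) = 1.116/1.010 ≈ 1.10495.
So π ≈ 10.4950%.

10.50%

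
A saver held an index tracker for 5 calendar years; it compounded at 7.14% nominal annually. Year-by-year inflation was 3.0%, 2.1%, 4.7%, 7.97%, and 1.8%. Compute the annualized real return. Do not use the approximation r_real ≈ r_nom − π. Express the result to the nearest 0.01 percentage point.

3.13%

Cumulative inflation factor: 1.030 × 1.021 × 1.047 × 1.0797 × 1.018 ≈ 1.21021.
Nominal growth factor: 1.41175. Real growth factor = 1.41175 / 1.21021 ≈ 1.16653.
Annualized: 1.16653^(1/5) − 1 ≈ 0.03129.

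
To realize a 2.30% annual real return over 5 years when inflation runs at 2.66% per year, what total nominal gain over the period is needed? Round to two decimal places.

Required annual nominal rate: (1+2.30%)(1+2.66%) − 1 = 5.02118%.
Cumulative over 5 years: (1 + 0.0502118)^5 − 1 ≈ 0.27757.

27.76%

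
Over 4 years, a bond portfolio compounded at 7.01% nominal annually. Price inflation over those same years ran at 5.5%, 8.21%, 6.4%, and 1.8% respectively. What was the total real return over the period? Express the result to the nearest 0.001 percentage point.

Cumulative inflation factor: 1.055 × 1.0821 × 1.064 × 1.018 ≈ 1.23654.
Nominal growth factor: 1.31129. Real growth factor = 1.31129 / 1.23654 ≈ 1.06045.
Total real return ≈ 6.0445%.

6.045%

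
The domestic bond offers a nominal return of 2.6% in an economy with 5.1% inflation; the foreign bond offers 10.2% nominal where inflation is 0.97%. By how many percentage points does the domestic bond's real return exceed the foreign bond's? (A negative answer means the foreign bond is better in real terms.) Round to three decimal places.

-11.520

The domestic bond real return: 1.026/1.051 − 1 = -2.3787%.
The foreign bond real return: 1.102/1.0097 − 1 = 9.1413%.
Difference: -2.3787 − 9.1413 = -11.5200 pp.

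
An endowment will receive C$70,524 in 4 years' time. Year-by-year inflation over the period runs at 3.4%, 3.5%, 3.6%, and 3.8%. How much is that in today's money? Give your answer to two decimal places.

C$61,280.03

Price-level factor over 4 years: 1.034 × 1.035 × 1.036 × 1.038 ≈ 1.1508480799.
Purchasing power today: C$70,524 divided by that factor.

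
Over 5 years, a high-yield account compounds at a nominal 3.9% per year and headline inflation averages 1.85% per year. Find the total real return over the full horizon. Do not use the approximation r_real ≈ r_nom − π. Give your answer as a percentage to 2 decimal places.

The annual real rate is (1+3.9%)/(1+1.85%) − 1 = 2.0128%.
Compounded over 5 years: (1 + 0.020128)^5 − 1 ≈ 0.10477.

10.48%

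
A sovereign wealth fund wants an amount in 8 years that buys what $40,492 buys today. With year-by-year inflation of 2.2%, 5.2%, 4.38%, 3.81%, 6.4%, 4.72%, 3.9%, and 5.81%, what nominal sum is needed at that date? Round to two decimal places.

Cumulative price-level factor: 1.022 × 1.052 × 1.0438 × 1.0381 × 1.064 × 1.0472 × 1.039 × 1.0581 ≈ 1.4270416299.
Multiplying $40,492 by the price-level factor gives the future nominal sum.

$57,783.77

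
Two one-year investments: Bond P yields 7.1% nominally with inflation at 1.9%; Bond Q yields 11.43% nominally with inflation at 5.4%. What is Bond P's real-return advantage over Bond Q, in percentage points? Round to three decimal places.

-0.618

Bond P real return: 1.071/1.019 − 1 = 5.1030%.
Bond Q real return: 1.1143/1.054 − 1 = 5.7211%.
Difference: 5.1030 − 5.7211 = -0.6181 pp.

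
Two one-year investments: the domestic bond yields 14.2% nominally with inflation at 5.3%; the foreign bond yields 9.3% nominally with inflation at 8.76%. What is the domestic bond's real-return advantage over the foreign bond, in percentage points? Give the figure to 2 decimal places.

The domestic bond real return: 1.142/1.053 − 1 = 8.452%.
The foreign bond real return: 1.093/1.0876 − 1 = 0.497%.
Difference: 8.452 − 0.497 = 7.955 pp.

7.96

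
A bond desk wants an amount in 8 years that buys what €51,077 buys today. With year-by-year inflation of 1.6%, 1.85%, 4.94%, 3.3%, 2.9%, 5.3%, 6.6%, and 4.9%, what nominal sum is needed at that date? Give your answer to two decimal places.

Cumulative price-level factor: 1.016 × 1.0185 × 1.0494 × 1.033 × 1.029 × 1.053 × 1.066 × 1.049 ≈ 1.3591661863.
The nominal amount required is €51,077 scaled up by that factor.

€69,422.13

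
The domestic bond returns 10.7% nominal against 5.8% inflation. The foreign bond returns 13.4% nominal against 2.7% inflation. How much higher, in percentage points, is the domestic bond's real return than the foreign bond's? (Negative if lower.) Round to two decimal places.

-5.79

The domestic bond real return: 1.107/1.058 − 1 = 4.631%.
The foreign bond real return: 1.134/1.027 − 1 = 10.419%.
Difference: 4.631 − 10.419 = -5.788 pp.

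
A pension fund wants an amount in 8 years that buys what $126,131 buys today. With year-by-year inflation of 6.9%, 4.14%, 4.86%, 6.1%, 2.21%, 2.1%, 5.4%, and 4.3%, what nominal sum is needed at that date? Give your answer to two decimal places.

Cumulative price-level factor: 1.069 × 1.0414 × 1.0486 × 1.061 × 1.0221 × 1.021 × 1.054 × 1.043 ≈ 1.4209034394.
Multiplying $126,131 by the price-level factor gives the future nominal sum.

$179,219.97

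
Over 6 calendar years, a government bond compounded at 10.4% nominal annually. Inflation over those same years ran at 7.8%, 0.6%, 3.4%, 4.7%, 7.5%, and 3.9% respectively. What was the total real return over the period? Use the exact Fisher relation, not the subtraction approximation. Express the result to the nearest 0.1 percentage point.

38.1%

Cumulative inflation factor: 1.078 × 1.006 × 1.034 × 1.047 × 1.075 × 1.039 ≈ 1.31132.
Nominal growth factor: 1.81057. Real growth factor = 1.81057 / 1.31132 ≈ 1.38072.
Total real return ≈ 38.0723%.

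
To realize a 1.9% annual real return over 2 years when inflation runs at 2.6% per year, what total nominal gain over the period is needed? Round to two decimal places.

9.31%

Required annual nominal rate: (1+1.9%)(1+2.6%) − 1 = 4.5494%.
Cumulative over 2 years: (1 + 0.045494)^2 − 1 ≈ 0.09306.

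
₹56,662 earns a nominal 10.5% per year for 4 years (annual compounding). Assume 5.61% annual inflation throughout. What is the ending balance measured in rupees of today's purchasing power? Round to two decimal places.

Nominal value at maturity: ₹56,662 × (1 + 10.5%)^4 ≈ ₹84,477.49.
Price-level factor over 4 years: (1 + 5.61%)^4 ≈ 1.2439993989.
Dividing the nominal maturity value by the price-level factor gives the value in today's money.

₹67,907.98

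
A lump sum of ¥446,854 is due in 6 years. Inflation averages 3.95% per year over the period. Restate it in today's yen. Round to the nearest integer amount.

Price-level factor over 6 years: (1 + 3.95%)^6 ≈ 1.2616734439.
Purchasing power today: ¥446,854 divided by that factor.

¥354,176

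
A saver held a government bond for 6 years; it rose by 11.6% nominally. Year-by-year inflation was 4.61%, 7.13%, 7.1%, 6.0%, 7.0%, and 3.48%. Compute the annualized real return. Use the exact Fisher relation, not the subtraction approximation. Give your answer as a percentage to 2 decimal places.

-3.81%

Cumulative inflation factor: 1.0461 × 1.0713 × 1.071 × 1.060 × 1.070 × 1.0348 ≈ 1.40870.
Nominal growth factor: 1.11600. Real growth factor = 1.11600 / 1.40870 ≈ 0.79222.
Annualized: 0.79222^(1/6) − 1 ≈ -0.03808.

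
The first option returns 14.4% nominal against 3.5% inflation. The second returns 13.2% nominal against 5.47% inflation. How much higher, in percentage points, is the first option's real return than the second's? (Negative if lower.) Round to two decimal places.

3.20

The first option real return: 1.144/1.035 − 1 = 10.531%.
The second real return: 1.132/1.0547 − 1 = 7.329%.
Difference: 10.531 − 7.329 = 3.202 pp.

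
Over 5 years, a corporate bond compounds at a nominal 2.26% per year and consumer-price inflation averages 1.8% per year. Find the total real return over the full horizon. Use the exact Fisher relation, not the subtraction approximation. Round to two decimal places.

The annual real rate is (1+2.26%)/(1+1.8%) − 1 = 0.4519%.
Compounded over 5 years: (1 + 0.004519)^5 − 1 ≈ 0.02280.

2.28%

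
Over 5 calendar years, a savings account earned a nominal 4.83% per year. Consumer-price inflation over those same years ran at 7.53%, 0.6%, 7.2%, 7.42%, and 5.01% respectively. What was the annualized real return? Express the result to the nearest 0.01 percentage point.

-0.65%

Cumulative inflation factor: 1.0753 × 1.006 × 1.072 × 1.0742 × 1.0501 ≈ 1.30809.
Nominal growth factor: 1.26598. Real growth factor = 1.26598 / 1.30809 ≈ 0.96781.
Annualized: 0.96781^(1/5) − 1 ≈ -0.00652.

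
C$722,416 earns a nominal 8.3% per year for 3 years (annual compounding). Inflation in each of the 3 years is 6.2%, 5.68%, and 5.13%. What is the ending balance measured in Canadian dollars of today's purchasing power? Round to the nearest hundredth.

Nominal value at maturity: C$722,416 × (1 + 8.3%)^3 ≈ C$917,640.82.
Price-level factor over 3 years: 1.062 × 1.0568 × 1.0513 ≈ 1.1798966981.
The maturity value deflated by that factor is the answer in today's purchasing power.

C$777,729.80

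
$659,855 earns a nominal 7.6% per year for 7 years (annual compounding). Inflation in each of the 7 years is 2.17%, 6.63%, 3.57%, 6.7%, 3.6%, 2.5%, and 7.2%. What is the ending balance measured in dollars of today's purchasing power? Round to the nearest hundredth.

Nominal value at maturity: $659,855 × (1 + 7.6%)^7 ≈ $1,101,880.28.
Price-level factor over 7 years: 1.0217 × 1.0663 × 1.0357 × 1.067 × 1.036 × 1.025 × 1.072 ≈ 1.3705017815.
The maturity value deflated by that factor is the answer in today's purchasing power.

$803,997.70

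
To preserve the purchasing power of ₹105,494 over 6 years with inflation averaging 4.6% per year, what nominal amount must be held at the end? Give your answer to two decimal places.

Cumulative price-level factor: (1+4.6%)^6 ≈ 1.3097551271.
The nominal amount required is ₹105,494 scaled up by that factor.

₹138,171.31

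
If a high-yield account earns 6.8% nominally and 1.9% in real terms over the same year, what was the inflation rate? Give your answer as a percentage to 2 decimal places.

From (1+r_nom) = (1+r_real)(1+π), we get 1+π = (1 + 6.8%)/(1 + 1.9%) = 1.068/1.019 ≈ 1.04809.
So π ≈ 4.8086%.

4.81%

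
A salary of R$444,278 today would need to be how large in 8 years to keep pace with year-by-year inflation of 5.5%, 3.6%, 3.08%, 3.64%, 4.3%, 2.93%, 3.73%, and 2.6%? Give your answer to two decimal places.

Cumulative price-level factor: 1.055 × 1.036 × 1.0308 × 1.0364 × 1.043 × 1.0293 × 1.0373 × 1.026 ≈ 1.3341112583.
Multiplying R$444,278 by the price-level factor gives the future nominal sum.

R$592,716.28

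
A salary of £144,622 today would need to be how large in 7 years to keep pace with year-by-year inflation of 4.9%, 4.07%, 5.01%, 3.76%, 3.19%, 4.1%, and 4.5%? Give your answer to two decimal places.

Cumulative price-level factor: 1.049 × 1.0407 × 1.0501 × 1.0376 × 1.0319 × 1.041 × 1.045 ≈ 1.3352614068.
Multiplying £144,622 by the price-level factor gives the future nominal sum.

£193,108.18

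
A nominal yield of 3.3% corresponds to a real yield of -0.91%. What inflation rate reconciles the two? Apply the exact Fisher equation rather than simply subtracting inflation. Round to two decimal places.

From (1+r_nom) = (1+r_real)(1+π), we get 1+π = (1 + 3.3%)/(1 − 0.91%) = 1.033/0.9909 ≈ 1.04249.
So π ≈ 4.2487%.

4.25%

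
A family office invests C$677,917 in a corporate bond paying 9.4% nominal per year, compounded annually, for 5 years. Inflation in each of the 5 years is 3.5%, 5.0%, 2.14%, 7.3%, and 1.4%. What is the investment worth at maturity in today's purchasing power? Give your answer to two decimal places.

C$879,629.84

Nominal value at maturity: C$677,917 × (1 + 9.4%)^5 ≈ C$1,062,339.02.
Price-level factor over 5 years: 1.035 × 1.050 × 1.0214 × 1.073 × 1.014 ≈ 1.2077114377.
The maturity value deflated by that factor is the answer in today's purchasing power.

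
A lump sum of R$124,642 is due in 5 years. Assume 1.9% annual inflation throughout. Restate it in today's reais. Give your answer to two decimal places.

Price-level factor over 5 years: (1 + 1.9%)^5 ≈ 1.0986792441.
Purchasing power today: R$124,642 divided by that factor.

R$113,447.12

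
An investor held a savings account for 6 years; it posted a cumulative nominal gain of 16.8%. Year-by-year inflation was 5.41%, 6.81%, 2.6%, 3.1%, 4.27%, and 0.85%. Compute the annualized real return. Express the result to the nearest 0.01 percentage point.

-1.16%

Cumulative inflation factor: 1.0541 × 1.0681 × 1.026 × 1.031 × 1.0427 × 1.0085 ≈ 1.25238.
Nominal growth factor: 1.16800. Real growth factor = 1.16800 / 1.25238 ≈ 0.93263.
Annualized: 0.93263^(1/6) − 1 ≈ -0.01156.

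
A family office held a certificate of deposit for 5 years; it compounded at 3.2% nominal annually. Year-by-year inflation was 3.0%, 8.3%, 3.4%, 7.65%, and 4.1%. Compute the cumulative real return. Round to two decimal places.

Cumulative inflation factor: 1.030 × 1.083 × 1.034 × 1.0765 × 1.041 ≈ 1.29256.
Nominal growth factor: 1.17057. Real growth factor = 1.17057 / 1.29256 ≈ 0.90562.
Total real return ≈ -9.4377%.

-9.44%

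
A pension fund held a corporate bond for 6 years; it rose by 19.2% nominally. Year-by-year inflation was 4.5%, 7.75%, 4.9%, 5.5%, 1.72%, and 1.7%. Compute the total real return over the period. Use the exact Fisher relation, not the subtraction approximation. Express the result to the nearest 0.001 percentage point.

Cumulative inflation factor: 1.045 × 1.0775 × 1.049 × 1.055 × 1.0172 × 1.017 ≈ 1.28911.
Nominal growth factor: 1.19200. Real growth factor = 1.19200 / 1.28911 ≈ 0.92467.
Total real return ≈ -7.5329%.

-7.533%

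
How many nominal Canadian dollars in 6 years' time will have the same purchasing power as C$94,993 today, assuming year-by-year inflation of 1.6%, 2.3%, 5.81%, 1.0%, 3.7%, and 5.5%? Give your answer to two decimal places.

C$115,435.73

Cumulative price-level factor: 1.016 × 1.023 × 1.0581 × 1.010 × 1.037 × 1.055 ≈ 1.2152024763.
Multiplying C$94,993 by the price-level factor gives the future nominal sum.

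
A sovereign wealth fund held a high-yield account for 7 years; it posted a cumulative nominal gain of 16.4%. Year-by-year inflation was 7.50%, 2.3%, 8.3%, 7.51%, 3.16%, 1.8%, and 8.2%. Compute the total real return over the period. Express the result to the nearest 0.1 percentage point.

Cumulative inflation factor: 1.0750 × 1.023 × 1.083 × 1.0751 × 1.0316 × 1.018 × 1.082 ≈ 1.45495.
Nominal growth factor: 1.16400. Real growth factor = 1.16400 / 1.45495 ≈ 0.80003.
Total real return ≈ -19.9972%.

-20.0%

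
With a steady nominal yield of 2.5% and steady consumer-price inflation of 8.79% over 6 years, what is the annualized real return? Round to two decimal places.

With constant rates the annual real return is the same each year: (1+2.5%)/(1+8.79%) − 1 = -0.05782.

-5.78%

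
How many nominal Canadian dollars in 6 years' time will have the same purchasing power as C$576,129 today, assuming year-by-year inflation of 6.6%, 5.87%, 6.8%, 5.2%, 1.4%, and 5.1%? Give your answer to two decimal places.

C$778,533.88

Cumulative price-level factor: 1.066 × 1.0587 × 1.068 × 1.052 × 1.014 × 1.051 ≈ 1.3513186832.
The nominal amount required is C$576,129 scaled up by that factor.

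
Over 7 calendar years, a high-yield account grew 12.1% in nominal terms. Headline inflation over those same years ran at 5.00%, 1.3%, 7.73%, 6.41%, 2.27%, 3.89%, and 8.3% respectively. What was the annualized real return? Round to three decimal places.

-3.155%

Cumulative inflation factor: 1.0500 × 1.013 × 1.0773 × 1.0641 × 1.0227 × 1.0389 × 1.083 ≈ 1.40303.
Nominal growth factor: 1.12100. Real growth factor = 1.12100 / 1.40303 ≈ 0.79898.
Annualized: 0.79898^(1/7) − 1 ≈ -0.03155.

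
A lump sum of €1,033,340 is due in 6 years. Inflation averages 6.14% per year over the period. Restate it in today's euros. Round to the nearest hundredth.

€722,717.78

Price-level factor over 6 years: (1 + 6.14%)^6 ≈ 1.4297973894.
Purchasing power today: €1,033,340 divided by that factor.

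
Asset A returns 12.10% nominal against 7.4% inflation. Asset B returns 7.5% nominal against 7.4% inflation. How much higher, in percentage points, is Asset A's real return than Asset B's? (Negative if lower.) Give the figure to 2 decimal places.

Asset A real return: 1.1210/1.074 − 1 = 4.376%.
Asset B real return: 1.075/1.074 − 1 = 0.093%.
Difference: 4.376 − 0.093 = 4.283 pp.

4.28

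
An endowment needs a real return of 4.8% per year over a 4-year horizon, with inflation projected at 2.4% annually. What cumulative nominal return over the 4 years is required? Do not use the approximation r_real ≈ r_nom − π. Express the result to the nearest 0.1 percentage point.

Required annual nominal rate: (1+4.8%)(1+2.4%) − 1 = 7.3152%.
Cumulative over 4 years: (1 + 0.073152)^4 − 1 ≈ 0.32631.

32.6%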